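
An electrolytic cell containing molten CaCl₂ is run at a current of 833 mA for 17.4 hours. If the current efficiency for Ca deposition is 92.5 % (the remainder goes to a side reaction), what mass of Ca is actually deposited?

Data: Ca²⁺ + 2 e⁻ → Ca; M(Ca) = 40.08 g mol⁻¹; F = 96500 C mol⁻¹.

Q = I·t = 0.8330 × 62640 = 52180 C.
n(e⁻) = 52180/96500 = 0.5407 mol; theoretically n(Ca) = 0.5407/2 = 0.2704 mol, m_theo = 10.84 g.
At 92.5 % efficiency, m_actual = 0.925 × 10.84 = 10.0 g.

10.0 g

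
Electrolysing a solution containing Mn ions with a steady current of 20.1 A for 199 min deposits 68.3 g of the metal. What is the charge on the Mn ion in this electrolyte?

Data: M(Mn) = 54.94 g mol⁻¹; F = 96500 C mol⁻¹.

+2

Q = I·t = 20.10 A × 11940 s = 240000 C, so n(e⁻) = 240000/96500 = 2.487 mol.
n(Mn) deposited = 68.3 / 54.94 = 1.243 mol.
Electrons per atom = n(e⁻)/n(Mn) = 2.487 / 1.243 = 2.00 ≈ 2, so the ion is Mn²⁺.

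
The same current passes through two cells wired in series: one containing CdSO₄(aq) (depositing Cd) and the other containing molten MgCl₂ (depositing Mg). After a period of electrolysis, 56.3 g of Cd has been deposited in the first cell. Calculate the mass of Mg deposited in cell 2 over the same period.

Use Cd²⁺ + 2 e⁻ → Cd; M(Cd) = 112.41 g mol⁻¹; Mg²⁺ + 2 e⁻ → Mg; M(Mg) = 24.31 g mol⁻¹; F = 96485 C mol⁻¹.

12.2 g

n(Cd) = 56.3 / 112.41 = 0.5008 mol.
Since Cd²⁺ + 2 e⁻ → Cd, n(e⁻) passed = 2 × 0.5008 = 1.002 mol.
Cells in series carry the same charge, so the same 1.002 mol of electrons passes through cell 2.
Mg²⁺ + 2 e⁻ → Mg, so n(Mg) = 1.002 / 2 = 0.5008 mol.
m(Mg) = 0.5008 × 24.31 = 12.2 g.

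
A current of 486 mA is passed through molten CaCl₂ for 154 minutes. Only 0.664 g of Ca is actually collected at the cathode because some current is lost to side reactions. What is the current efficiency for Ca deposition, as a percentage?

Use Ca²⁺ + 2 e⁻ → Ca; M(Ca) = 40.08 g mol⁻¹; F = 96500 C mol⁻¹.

Q = I·t = 0.4860 × 9240.0 = 4491 C; n(e⁻) = 4491/96500 = 0.04654 mol.
Theoretical n(Ca) = n(e⁻)/2 = 0.02327 mol, i.e. m_theo = 0.02327 × 40.08 = 0.9326 g.
Efficiency = m_actual / m_theo = 0.664 / 0.9326 = 71.2 %.

71.2 %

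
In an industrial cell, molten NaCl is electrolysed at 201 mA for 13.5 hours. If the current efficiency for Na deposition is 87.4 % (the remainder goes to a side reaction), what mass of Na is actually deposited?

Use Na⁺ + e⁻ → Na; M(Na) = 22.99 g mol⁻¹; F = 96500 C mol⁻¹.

2.03 g

Q = I·t = 0.2010 × 48600 = 9769 C.
n(e⁻) = 9769/96500 = 0.1012 mol; theoretically n(Na) = 0.1012/1 = 0.1012 mol, m_theo = 2.327 g.
At 87.4 % efficiency, m_actual = 0.874 × 2.327 = 2.03 g.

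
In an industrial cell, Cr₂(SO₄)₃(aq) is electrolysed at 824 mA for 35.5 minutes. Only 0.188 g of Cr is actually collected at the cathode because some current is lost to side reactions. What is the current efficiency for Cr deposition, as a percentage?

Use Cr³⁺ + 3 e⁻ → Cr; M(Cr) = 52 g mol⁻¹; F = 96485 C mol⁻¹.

Q = I·t = 0.8240 × 2130.0 = 1755 C; n(e⁻) = 1755/96485 = 0.01819 mol.
Theoretical n(Cr) = n(e⁻)/3 = 0.006064 mol, i.e. m_theo = 0.006064 × 52 = 0.3153 g.
Efficiency = m_actual / m_theo = 0.188 / 0.3153 = 59.6 %.

59.6 %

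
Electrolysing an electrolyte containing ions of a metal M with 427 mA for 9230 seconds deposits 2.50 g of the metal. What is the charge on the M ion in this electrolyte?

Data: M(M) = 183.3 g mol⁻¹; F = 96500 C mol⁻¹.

Q = I·t = 0.4270 A × 9230.0 s = 3941 C, so n(e⁻) = 3941/96500 = 0.04084 mol.
n(M) deposited = 2.50 / 183.3 = 0.01364 mol.
Electrons per atom = n(e⁻)/n(M) = 0.04084 / 0.01364 = 2.99 ≈ 3, so the ion is M³⁺.

+3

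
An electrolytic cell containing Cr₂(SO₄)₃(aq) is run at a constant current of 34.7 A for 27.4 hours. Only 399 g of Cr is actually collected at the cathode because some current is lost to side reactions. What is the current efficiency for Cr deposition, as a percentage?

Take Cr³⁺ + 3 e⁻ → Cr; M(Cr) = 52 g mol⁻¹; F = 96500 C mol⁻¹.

64.9 %

Q = I·t = 34.70 × 98640 = 3423000 C; n(e⁻) = 3423000/96500 = 35.47 mol.
Theoretical n(Cr) = n(e⁻)/3 = 11.82 mol, i.e. m_theo = 11.82 × 52 = 614.8 g.
Efficiency = m_actual / m_theo = 399 / 614.8 = 64.9 %.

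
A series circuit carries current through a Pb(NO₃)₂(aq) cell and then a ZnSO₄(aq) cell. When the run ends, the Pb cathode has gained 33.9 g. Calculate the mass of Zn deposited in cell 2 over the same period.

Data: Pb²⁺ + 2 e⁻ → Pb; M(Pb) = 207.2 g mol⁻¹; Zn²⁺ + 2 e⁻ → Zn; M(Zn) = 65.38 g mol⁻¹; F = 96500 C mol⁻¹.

n(Pb) = 33.9 / 207.2 = 0.1636 mol.
Since Pb²⁺ + 2 e⁻ → Pb, n(e⁻) passed = 2 × 0.1636 = 0.3272 mol.
Cells in series carry the same charge, so the same 0.3272 mol of electrons passes through cell 2.
Zn²⁺ + 2 e⁻ → Zn, so n(Zn) = 0.3272 / 2 = 0.1636 mol.
m(Zn) = 0.1636 × 65.38 = 10.7 g.

10.7 g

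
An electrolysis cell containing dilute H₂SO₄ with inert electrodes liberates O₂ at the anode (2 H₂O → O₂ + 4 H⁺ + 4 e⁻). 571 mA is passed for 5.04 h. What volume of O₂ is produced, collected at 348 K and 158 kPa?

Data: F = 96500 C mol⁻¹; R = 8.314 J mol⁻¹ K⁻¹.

Q = I·t = 0.5710 A × 18144 s = 10360 C.
n(e⁻) = Q/F = 10360 / 96500 = 0.1074 mol.
4 electrons are transferred per O₂ molecule, so n(O₂) = 0.1074 / 4 = 0.02684 mol.
V = nRT/P = (0.02684 × 8.314 × 348) / (158 × 10³ Pa) = 4.91 × 10⁻⁴ m³ = 0.491 L.

0.491 L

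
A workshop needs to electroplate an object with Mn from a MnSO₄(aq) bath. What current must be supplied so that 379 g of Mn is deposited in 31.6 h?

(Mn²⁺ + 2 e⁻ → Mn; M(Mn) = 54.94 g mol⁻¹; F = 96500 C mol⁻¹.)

n(Mn) = 379 / 54.94 = 6.898 mol.
n(e⁻) = 2 × 6.898 = 13.80 mol.
Q = n(e⁻)·F = 13.80 × 96500 = 1331000 C.
I = Q/t = 1331000 / 113760 s = 11.7 A.

11.7 A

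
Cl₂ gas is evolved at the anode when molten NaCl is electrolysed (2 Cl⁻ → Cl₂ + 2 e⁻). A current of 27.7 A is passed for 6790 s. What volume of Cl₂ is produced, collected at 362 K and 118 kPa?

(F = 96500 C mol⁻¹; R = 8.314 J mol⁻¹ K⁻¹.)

24.9 L

Q = I·t = 27.70 A × 6790.0 s = 188100 C.
n(e⁻) = Q/F = 188100 / 96500 = 1.949 mol.
2 electrons are transferred per Cl₂ molecule, so n(Cl₂) = 1.949 / 2 = 0.9745 mol.
V = nRT/P = (0.9745 × 8.314 × 362) / (118 × 10³ Pa) = 0.0249 m³ = 24.9 L.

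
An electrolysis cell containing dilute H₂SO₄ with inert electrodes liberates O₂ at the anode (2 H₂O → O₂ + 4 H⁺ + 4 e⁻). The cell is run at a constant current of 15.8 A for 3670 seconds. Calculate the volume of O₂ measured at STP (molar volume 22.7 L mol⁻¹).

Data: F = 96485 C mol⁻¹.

3.41 L

Q = I·t = 15.80 A × 3670.0 s = 57990 C.
n(e⁻) = Q/F = 57990 / 96485 = 0.6010 mol.
4 electrons are transferred per O₂ molecule, so n(O₂) = 0.6010 / 4 = 0.1502 mol.
V = n × V_m = 0.1502 × 22.7 = 3.41 L.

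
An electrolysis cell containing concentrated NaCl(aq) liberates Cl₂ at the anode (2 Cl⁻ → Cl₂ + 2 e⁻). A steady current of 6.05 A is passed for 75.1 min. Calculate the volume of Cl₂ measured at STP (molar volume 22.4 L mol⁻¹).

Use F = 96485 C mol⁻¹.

3.16 L

Q = I·t = 6.050 A × 4506.0 s = 27260 C.
n(e⁻) = Q/F = 27260 / 96485 = 0.2825 mol.
2 electrons are transferred per Cl₂ molecule, so n(Cl₂) = 0.2825 / 2 = 0.1413 mol.
V = n × V_m = 0.1413 × 22.4 = 3.16 L.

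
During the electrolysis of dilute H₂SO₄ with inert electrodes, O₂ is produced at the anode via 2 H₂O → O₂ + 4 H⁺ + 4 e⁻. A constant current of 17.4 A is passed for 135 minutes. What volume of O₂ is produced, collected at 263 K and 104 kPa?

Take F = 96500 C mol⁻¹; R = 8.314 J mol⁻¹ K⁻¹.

Q = I·t = 17.40 A × 8100.0 s = 140900 C.
n(e⁻) = Q/F = 140900 / 96500 = 1.461 mol.
4 electrons are transferred per O₂ molecule, so n(O₂) = 1.461 / 4 = 0.3651 mol.
V = nRT/P = (0.3651 × 8.314 × 263) / (104 × 10³ Pa) = 0.00768 m³ = 7.68 L.

7.68 L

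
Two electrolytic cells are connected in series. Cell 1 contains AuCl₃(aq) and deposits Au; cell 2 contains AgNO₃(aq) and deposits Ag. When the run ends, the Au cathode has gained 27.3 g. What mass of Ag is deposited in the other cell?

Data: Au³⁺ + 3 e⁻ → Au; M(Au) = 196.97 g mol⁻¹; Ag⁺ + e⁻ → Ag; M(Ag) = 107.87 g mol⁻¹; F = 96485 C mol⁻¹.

n(Au) = 27.3 / 196.97 = 0.1386 mol.
Since Au³⁺ + 3 e⁻ → Au, n(e⁻) passed = 3 × 0.1386 = 0.4158 mol.
Cells in series carry the same charge, so the same 0.4158 mol of electrons passes through cell 2.
Ag⁺ + e⁻ → Ag, so n(Ag) = 0.4158 / 1 = 0.4158 mol.
m(Ag) = 0.4158 × 107.87 = 44.9 g.

44.9 g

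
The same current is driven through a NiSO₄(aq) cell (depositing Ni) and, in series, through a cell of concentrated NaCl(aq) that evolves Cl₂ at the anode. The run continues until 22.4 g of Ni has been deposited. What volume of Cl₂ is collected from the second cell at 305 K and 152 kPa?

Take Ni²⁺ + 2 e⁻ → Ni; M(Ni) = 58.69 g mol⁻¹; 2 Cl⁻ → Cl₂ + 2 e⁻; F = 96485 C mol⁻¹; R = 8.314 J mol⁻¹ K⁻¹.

6.37 L

n(Ni) = 22.4 / 58.69 = 0.3817 mol, so n(e⁻) = 2 × 0.3817 = 0.7633 mol.
The cells are in series, so the same 0.7633 mol of electrons passes through the second cell.
2 Cl⁻ → Cl₂ + 2 e⁻ — 2 mol e⁻ per mol Cl₂, so n(Cl₂) = 0.7633/2 = 0.3817 mol.
V = nRT/P = (0.3817 × 8.314 × 305) / (152 × 10³) = 0.00637 m³ = 6.37 L.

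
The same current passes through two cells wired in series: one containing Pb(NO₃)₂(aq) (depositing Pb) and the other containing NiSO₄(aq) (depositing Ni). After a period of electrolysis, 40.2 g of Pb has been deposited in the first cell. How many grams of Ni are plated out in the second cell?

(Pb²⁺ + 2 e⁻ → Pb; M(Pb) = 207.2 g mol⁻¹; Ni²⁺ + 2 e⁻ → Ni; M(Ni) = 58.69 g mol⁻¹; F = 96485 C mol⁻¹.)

n(Pb) = 40.2 / 207.2 = 0.1940 mol.
Since Pb²⁺ + 2 e⁻ → Pb, n(e⁻) passed = 2 × 0.1940 = 0.3880 mol.
Cells in series carry the same charge, so the same 0.3880 mol of electrons passes through cell 2.
Ni²⁺ + 2 e⁻ → Ni, so n(Ni) = 0.3880 / 2 = 0.1940 mol.
m(Ni) = 0.1940 × 58.69 = 11.4 g.

11.4 g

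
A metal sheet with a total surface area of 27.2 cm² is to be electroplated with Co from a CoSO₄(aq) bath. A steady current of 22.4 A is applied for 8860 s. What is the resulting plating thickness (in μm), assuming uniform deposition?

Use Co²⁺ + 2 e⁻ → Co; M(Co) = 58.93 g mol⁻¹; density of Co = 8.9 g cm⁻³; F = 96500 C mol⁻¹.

2500 μm

Q = I·t = 22.40 × 8860.0 = 198500 C; n(e⁻) = 2.057 mol.
n(Co) = n(e⁻)/2 = 1.028 mol, so m = 1.028 × 58.93 = 60.60 g.
Volume = m/ρ = 60.60 / 8.9 = 6.809 cm³.
Thickness = V/A = 6.809 / 27.2 = 0.250 cm = 2500 μm.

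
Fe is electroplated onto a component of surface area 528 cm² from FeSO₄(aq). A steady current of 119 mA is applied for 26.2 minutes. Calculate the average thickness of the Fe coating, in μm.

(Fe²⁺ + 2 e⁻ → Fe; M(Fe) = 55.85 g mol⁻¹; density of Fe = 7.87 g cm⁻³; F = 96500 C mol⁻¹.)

Q = I·t = 0.1190 × 1572.0 = 187.1 C; n(e⁻) = 0.001939 mol.
n(Fe) = n(e⁻)/2 = 0.0009693 mol, so m = 0.0009693 × 55.85 = 0.05413 g.
Volume = m/ρ = 0.05413 / 7.87 = 0.006878 cm³.
Thickness = V/A = 0.006878 / 528 = 1.30 × 10⁻⁵ cm = 0.130 μm.

0.130 μm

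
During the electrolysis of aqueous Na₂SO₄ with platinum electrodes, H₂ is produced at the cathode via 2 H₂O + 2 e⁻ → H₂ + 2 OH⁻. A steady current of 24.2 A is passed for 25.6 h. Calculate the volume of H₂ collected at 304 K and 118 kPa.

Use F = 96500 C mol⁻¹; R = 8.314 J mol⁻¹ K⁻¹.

Q = I·t = 24.20 A × 92160 s = 2230000 C.
n(e⁻) = Q/F = 2230000 / 96500 = 23.11 mol.
2 electrons are transferred per H₂ molecule, so n(H₂) = 23.11 / 2 = 11.56 mol.
V = nRT/P = (11.56 × 8.314 × 304) / (118 × 10³ Pa) = 0.248 m³ = 248 L.

248 L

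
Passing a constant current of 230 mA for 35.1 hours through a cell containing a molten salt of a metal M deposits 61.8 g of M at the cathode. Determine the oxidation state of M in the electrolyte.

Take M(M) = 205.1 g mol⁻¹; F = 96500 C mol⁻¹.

+1

Q = I·t = 0.2300 A × 126360 s = 29060 C, so n(e⁻) = 29060/96500 = 0.3012 mol.
n(M) deposited = 61.8 / 205.1 = 0.3013 mol.
Electrons per atom = n(e⁻)/n(M) = 0.3012 / 0.3013 = 1.00 ≈ 1, so the ion is M⁺.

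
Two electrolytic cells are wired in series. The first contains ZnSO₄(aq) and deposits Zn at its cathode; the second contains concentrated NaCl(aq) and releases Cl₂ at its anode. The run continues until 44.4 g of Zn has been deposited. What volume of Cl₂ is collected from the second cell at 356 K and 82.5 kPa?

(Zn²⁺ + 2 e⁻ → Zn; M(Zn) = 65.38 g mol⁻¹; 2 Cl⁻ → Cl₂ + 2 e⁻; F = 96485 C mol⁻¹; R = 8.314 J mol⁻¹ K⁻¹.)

24.4 L

n(Zn) = 44.4 / 65.38 = 0.6791 mol, so n(e⁻) = 2 × 0.6791 = 1.358 mol.
The cells are in series, so the same 1.358 mol of electrons passes through the second cell.
2 Cl⁻ → Cl₂ + 2 e⁻ — 2 mol e⁻ per mol Cl₂, so n(Cl₂) = 1.358/2 = 0.6791 mol.
V = nRT/P = (0.6791 × 8.314 × 356) / (82.5 × 10³) = 0.0244 m³ = 24.4 L.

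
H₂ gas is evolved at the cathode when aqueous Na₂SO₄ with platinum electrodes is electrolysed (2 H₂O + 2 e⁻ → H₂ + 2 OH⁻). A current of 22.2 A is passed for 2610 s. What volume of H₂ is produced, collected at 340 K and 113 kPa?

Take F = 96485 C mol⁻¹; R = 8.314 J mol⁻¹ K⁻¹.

Q = I·t = 22.20 A × 2610.0 s = 57940 C.
n(e⁻) = Q/F = 57940 / 96485 = 0.6005 mol.
2 electrons are transferred per H₂ molecule, so n(H₂) = 0.6005 / 2 = 0.3003 mol.
V = nRT/P = (0.3003 × 8.314 × 340) / (113 × 10³ Pa) = 0.00751 m³ = 7.51 L.

7.51 L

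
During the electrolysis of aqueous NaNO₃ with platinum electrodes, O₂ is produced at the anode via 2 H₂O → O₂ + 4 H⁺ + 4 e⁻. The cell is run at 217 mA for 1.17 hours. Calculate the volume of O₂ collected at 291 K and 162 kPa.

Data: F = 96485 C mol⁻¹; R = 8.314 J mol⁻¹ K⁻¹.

0.0354 L

Q = I·t = 0.2170 A × 4212.0 s = 914.0 C.
n(e⁻) = Q/F = 914.0 / 96485 = 0.009473 mol.
4 electrons are transferred per O₂ molecule, so n(O₂) = 0.009473 / 4 = 0.002368 mol.
V = nRT/P = (0.002368 × 8.314 × 291) / (162 × 10³ Pa) = 3.54 × 10⁻⁵ m³ = 0.0354 L.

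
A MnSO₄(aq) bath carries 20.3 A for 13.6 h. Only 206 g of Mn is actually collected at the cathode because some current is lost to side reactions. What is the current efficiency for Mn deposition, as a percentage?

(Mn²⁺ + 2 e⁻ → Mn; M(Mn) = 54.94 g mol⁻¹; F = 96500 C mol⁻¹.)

72.8 %

Q = I·t = 20.30 × 48960 = 993900 C; n(e⁻) = 993900/96500 = 10.30 mol.
Theoretical n(Mn) = n(e⁻)/2 = 5.150 mol, i.e. m_theo = 5.150 × 54.94 = 282.9 g.
Efficiency = m_actual / m_theo = 206 / 282.9 = 72.8 %.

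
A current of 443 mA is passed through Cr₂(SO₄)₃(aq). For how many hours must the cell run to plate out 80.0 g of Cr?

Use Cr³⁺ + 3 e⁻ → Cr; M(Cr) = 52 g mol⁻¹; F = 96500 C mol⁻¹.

279 h

n(Cr) = m/M = 80.0 / 52 = 1.538 mol.
Each Cr atom requires 3 electrons, so n(e⁻) = 3 × 1.538 = 4.615 mol.
Q = n(e⁻)·F = 4.615 × 96500 = 445400 C.
t = Q/I = 445400 / 0.4430 A = 1005000 s = 279 h.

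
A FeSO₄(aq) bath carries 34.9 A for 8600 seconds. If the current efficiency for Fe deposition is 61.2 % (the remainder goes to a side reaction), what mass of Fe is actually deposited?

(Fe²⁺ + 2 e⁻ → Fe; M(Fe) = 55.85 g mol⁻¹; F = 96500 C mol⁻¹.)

53.2 g

Q = I·t = 34.90 × 8600.0 = 300100 C.
n(e⁻) = 300100/96500 = 3.110 mol; theoretically n(Fe) = 3.110/2 = 1.555 mol, m_theo = 86.85 g.
At 61.2 % efficiency, m_actual = 0.612 × 86.85 = 53.2 g.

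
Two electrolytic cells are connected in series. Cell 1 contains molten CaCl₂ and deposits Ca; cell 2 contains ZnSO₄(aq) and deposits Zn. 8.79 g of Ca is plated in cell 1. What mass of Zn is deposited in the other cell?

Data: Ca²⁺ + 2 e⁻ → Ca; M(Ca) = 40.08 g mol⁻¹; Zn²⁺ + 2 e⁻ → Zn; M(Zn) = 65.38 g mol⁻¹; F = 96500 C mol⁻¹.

14.3 g

n(Ca) = 8.79 / 40.08 = 0.2193 mol.
Since Ca²⁺ + 2 e⁻ → Ca, n(e⁻) passed = 2 × 0.2193 = 0.4386 mol.
Cells in series carry the same charge, so the same 0.4386 mol of electrons passes through cell 2.
Zn²⁺ + 2 e⁻ → Zn, so n(Zn) = 0.4386 / 2 = 0.2193 mol.
m(Zn) = 0.2193 × 65.38 = 14.3 g.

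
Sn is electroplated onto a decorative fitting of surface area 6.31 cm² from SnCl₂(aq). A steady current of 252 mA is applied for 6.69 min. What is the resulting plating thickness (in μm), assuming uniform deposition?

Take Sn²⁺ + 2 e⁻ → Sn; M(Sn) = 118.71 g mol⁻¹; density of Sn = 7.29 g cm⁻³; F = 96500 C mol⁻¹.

13.5 μm

Q = I·t = 0.2520 × 401.40 = 101.2 C; n(e⁻) = 0.001048 mol.
n(Sn) = n(e⁻)/2 = 0.0005241 mol, so m = 0.0005241 × 118.71 = 0.06222 g.
Volume = m/ρ = 0.06222 / 7.29 = 0.008535 cm³.
Thickness = V/A = 0.008535 / 6.31 = 0.00135 cm = 13.5 μm.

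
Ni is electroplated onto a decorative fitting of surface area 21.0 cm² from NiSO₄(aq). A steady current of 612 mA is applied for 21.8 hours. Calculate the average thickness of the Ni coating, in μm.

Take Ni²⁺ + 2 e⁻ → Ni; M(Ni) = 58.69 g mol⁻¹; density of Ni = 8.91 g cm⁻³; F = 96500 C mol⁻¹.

781 μm

Q = I·t = 0.6120 × 78480 = 48030 C; n(e⁻) = 0.4977 mol.
n(Ni) = n(e⁻)/2 = 0.2489 mol, so m = 0.2489 × 58.69 = 14.61 g.
Volume = m/ρ = 14.61 / 8.91 = 1.639 cm³.
Thickness = V/A = 1.639 / 21.0 = 0.0781 cm = 781 μm.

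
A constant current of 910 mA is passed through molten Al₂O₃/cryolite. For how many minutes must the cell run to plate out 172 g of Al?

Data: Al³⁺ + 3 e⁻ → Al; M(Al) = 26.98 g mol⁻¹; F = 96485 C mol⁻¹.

n(Al) = m/M = 172 / 26.98 = 6.375 mol.
Each Al atom requires 3 electrons, so n(e⁻) = 3 × 6.375 = 19.13 mol.
Q = n(e⁻)·F = 19.13 × 96485 = 1845000 C.
t = Q/I = 1845000 / 0.9100 A = 2028000 s = 33800 min.

33800 min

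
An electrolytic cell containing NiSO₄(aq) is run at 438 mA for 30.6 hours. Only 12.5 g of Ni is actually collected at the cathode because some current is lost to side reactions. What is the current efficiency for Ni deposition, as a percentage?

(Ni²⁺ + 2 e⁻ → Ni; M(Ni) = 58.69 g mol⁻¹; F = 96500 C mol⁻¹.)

85.2 %

Q = I·t = 0.4380 × 110160 = 48250 C; n(e⁻) = 48250/96500 = 0.5000 mol.
Theoretical n(Ni) = n(e⁻)/2 = 0.2500 mol, i.e. m_theo = 0.2500 × 58.69 = 14.67 g.
Efficiency = m_actual / m_theo = 12.5 / 14.67 = 85.2 %.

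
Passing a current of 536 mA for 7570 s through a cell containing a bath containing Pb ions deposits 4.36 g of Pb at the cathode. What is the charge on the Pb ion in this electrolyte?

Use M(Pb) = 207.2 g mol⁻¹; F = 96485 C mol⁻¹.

+2

Q = I·t = 0.5360 A × 7570.0 s = 4058 C, so n(e⁻) = 4058/96485 = 0.04205 mol.
n(Pb) deposited = 4.36 / 207.2 = 0.02104 mol.
Electrons per atom = n(e⁻)/n(Pb) = 0.04205 / 0.02104 = 2.00 ≈ 2, so the ion is Pb²⁺.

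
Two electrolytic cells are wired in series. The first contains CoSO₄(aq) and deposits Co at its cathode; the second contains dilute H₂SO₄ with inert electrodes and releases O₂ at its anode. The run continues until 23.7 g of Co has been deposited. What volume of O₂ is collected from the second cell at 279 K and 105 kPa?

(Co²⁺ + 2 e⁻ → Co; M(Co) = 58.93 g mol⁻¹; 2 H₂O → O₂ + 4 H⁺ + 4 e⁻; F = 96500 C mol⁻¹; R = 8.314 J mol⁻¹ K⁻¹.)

4.44 L

n(Co) = 23.7 / 58.93 = 0.4022 mol, so n(e⁻) = 2 × 0.4022 = 0.8043 mol.
The cells are in series, so the same 0.8043 mol of electrons passes through the second cell.
2 H₂O → O₂ + 4 H⁺ + 4 e⁻ — 4 mol e⁻ per mol O₂, so n(O₂) = 0.8043/4 = 0.2011 mol.
V = nRT/P = (0.2011 × 8.314 × 279) / (105 × 10³) = 0.00444 m³ = 4.44 L.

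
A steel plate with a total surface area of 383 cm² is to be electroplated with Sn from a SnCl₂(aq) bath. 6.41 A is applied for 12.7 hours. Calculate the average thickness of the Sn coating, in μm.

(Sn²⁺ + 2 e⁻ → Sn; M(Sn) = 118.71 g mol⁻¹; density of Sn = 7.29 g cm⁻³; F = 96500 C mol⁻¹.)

Q = I·t = 6.410 × 45720 = 293100 C; n(e⁻) = 3.037 mol.
n(Sn) = n(e⁻)/2 = 1.518 mol, so m = 1.518 × 118.71 = 180.3 g.
Volume = m/ρ = 180.3 / 7.29 = 24.73 cm³.
Thickness = V/A = 24.73 / 383 = 0.0646 cm = 646 μm.

646 μm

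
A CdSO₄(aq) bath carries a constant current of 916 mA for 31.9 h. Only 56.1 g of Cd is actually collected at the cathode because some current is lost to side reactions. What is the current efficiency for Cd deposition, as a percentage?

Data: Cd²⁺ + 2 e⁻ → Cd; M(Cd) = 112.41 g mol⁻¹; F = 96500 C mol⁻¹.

91.6 %

Q = I·t = 0.9160 × 114840 = 105200 C; n(e⁻) = 105200/96500 = 1.090 mol.
Theoretical n(Cd) = n(e⁻)/2 = 0.5450 mol, i.e. m_theo = 0.5450 × 112.41 = 61.27 g.
Efficiency = m_actual / m_theo = 56.1 / 61.27 = 91.6 %.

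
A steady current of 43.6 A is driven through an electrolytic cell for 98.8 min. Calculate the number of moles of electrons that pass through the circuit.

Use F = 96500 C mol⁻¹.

Q = I·t = 43.60 A × 5928.0 s = 258500 C.
n(e⁻) = Q/F = 258500 / 96500 = 2.68 mol.

2.68 mol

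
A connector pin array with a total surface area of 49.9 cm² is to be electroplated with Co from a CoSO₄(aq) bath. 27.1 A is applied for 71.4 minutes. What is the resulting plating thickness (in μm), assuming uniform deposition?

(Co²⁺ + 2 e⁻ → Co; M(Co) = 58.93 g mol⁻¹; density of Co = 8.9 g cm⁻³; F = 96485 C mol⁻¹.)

Q = I·t = 27.10 × 4284.0 = 116100 C; n(e⁻) = 1.203 mol.
n(Co) = n(e⁻)/2 = 0.6016 mol, so m = 0.6016 × 58.93 = 35.45 g.
Volume = m/ρ = 35.45 / 8.9 = 3.984 cm³.
Thickness = V/A = 3.984 / 49.9 = 0.0798 cm = 798 μm.

798 μm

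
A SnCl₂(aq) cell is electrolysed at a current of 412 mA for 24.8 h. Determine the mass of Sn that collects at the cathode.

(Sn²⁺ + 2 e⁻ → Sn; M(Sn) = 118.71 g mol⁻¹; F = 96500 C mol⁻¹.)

22.6 g

Q = I·t = 0.4120 A × 89280 s = 36780 C.
n(e⁻) = Q/F = 36780 / 96500 = 0.3812 mol.
Sn²⁺ + 2 e⁻ → Sn, so n(Sn) = n(e⁻)/2 = 0.1906 mol.
m = n·M = 0.1906 × 118.71 = 22.6 g.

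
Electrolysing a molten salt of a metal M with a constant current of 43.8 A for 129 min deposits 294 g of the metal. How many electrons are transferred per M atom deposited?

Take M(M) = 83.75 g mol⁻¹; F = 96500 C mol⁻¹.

Q = I·t = 43.80 A × 7740.0 s = 339000 C, so n(e⁻) = 339000/96500 = 3.513 mol.
n(M) deposited = 294 / 83.75 = 3.510 mol.
Electrons per atom = n(e⁻)/n(M) = 3.513 / 3.510 = 1.00 ≈ 1, so the ion is M⁺.

1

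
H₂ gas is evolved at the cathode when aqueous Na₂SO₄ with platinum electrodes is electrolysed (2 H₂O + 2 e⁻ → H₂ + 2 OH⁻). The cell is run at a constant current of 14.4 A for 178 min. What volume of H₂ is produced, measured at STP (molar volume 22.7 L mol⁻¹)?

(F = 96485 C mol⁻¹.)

Q = I·t = 14.40 A × 10680 s = 153800 C.
n(e⁻) = Q/F = 153800 / 96485 = 1.594 mol.
2 electrons are transferred per H₂ molecule, so n(H₂) = 1.594 / 2 = 0.7970 mol.
V = n × V_m = 0.7970 × 22.7 = 18.1 L.

18.1 L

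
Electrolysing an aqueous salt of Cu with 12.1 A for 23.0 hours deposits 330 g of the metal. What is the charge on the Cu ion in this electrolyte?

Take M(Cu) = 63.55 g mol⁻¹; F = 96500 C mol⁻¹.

+2

Q = I·t = 12.10 A × 82800 s = 1002000 C, so n(e⁻) = 1002000/96500 = 10.38 mol.
n(Cu) deposited = 330 / 63.55 = 5.193 mol.
Electrons per atom = n(e⁻)/n(Cu) = 10.38 / 5.193 = 2.00 ≈ 2, so the ion is Cu²⁺.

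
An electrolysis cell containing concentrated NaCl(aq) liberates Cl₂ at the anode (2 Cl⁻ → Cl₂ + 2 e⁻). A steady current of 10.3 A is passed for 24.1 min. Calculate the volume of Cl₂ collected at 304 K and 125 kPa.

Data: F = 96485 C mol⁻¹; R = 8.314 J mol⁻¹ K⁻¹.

1.56 L

Q = I·t = 10.30 A × 1446.0 s = 14890 C.
n(e⁻) = Q/F = 14890 / 96485 = 0.1544 mol.
2 electrons are transferred per Cl₂ molecule, so n(Cl₂) = 0.1544 / 2 = 0.07718 mol.
V = nRT/P = (0.07718 × 8.314 × 304) / (125 × 10³ Pa) = 0.00156 m³ = 1.56 L.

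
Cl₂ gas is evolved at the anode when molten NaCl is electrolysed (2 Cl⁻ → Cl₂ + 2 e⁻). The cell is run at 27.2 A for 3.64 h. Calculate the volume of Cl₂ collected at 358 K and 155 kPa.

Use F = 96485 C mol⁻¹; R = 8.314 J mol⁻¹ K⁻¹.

Q = I·t = 27.20 A × 13104 s = 356400 C.
n(e⁻) = Q/F = 356400 / 96485 = 3.694 mol.
2 electrons are transferred per Cl₂ molecule, so n(Cl₂) = 3.694 / 2 = 1.847 mol.
V = nRT/P = (1.847 × 8.314 × 358) / (155 × 10³ Pa) = 0.0355 m³ = 35.5 L.

35.5 L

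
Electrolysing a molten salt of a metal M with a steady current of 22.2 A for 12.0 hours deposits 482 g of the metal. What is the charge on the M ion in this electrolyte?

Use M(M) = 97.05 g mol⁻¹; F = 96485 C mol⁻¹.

+2

Q = I·t = 22.20 A × 43200 s = 959000 C, so n(e⁻) = 959000/96485 = 9.940 mol.
n(M) deposited = 482 / 97.05 = 4.967 mol.
Electrons per atom = n(e⁻)/n(M) = 9.940 / 4.967 = 2.00 ≈ 2, so the ion is M²⁺.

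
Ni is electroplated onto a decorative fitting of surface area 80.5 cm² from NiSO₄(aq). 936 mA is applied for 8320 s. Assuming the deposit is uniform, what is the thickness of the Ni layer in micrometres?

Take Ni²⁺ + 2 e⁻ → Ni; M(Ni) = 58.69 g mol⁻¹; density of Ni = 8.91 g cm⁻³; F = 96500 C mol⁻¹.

33.0 μm

Q = I·t = 0.9360 × 8320.0 = 7788 C; n(e⁻) = 0.08070 mol.
n(Ni) = n(e⁻)/2 = 0.04035 mol, so m = 0.04035 × 58.69 = 2.368 g.
Volume = m/ρ = 2.368 / 8.91 = 0.2658 cm³.
Thickness = V/A = 0.2658 / 80.5 = 0.00330 cm = 33.0 μm.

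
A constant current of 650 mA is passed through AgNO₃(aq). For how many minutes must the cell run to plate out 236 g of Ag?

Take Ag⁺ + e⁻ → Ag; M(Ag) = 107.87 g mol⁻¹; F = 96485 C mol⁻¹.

n(Ag) = m/M = 236 / 107.87 = 2.188 mol.
Each Ag atom requires 1 electron, so n(e⁻) = 1 × 2.188 = 2.188 mol.
Q = n(e⁻)·F = 2.188 × 96485 = 211100 C.
t = Q/I = 211100 / 0.6500 A = 324800 s = 5410 min.

5410 min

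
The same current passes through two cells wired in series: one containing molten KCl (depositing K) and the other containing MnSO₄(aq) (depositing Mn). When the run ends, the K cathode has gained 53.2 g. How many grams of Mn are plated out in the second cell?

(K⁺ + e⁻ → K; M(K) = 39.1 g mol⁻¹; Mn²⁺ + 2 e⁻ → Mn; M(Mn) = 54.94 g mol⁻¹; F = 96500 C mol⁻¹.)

37.4 g

n(K) = 53.2 / 39.1 = 1.361 mol.
Since K⁺ + e⁻ → K, n(e⁻) passed = 1 × 1.361 = 1.361 mol.
Cells in series carry the same charge, so the same 1.361 mol of electrons passes through cell 2.
Mn²⁺ + 2 e⁻ → Mn, so n(Mn) = 1.361 / 2 = 0.6803 mol.
m(Mn) = 0.6803 × 54.94 = 37.4 g.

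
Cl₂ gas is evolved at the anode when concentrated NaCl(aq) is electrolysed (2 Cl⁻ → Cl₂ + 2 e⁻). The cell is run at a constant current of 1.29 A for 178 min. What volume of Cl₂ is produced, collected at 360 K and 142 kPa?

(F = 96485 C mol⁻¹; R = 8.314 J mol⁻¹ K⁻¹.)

1.50 L

Q = I·t = 1.290 A × 10680 s = 13780 C.
n(e⁻) = Q/F = 13780 / 96485 = 0.1428 mol.
2 electrons are transferred per Cl₂ molecule, so n(Cl₂) = 0.1428 / 2 = 0.07140 mol.
V = nRT/P = (0.07140 × 8.314 × 360) / (142 × 10³ Pa) = 0.00150 m³ = 1.50 L.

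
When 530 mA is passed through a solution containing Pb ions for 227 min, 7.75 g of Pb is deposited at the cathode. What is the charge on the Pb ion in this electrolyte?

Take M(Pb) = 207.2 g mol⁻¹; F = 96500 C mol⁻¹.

Q = I·t = 0.5300 A × 13620 s = 7219 C, so n(e⁻) = 7219/96500 = 0.07480 mol.
n(Pb) deposited = 7.75 / 207.2 = 0.03740 mol.
Electrons per atom = n(e⁻)/n(Pb) = 0.07480 / 0.03740 = 2.00 ≈ 2, so the ion is Pb²⁺.

+2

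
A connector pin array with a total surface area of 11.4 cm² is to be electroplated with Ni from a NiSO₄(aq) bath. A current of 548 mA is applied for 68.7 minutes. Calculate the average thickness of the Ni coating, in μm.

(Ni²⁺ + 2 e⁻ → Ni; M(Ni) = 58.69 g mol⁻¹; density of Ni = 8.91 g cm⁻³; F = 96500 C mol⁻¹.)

Q = I·t = 0.5480 × 4122.0 = 2259 C; n(e⁻) = 0.02341 mol.
n(Ni) = n(e⁻)/2 = 0.01170 mol, so m = 0.01170 × 58.69 = 0.6869 g.
Volume = m/ρ = 0.6869 / 8.91 = 0.07709 cm³.
Thickness = V/A = 0.07709 / 11.4 = 0.00676 cm = 67.6 μm.

67.6 μm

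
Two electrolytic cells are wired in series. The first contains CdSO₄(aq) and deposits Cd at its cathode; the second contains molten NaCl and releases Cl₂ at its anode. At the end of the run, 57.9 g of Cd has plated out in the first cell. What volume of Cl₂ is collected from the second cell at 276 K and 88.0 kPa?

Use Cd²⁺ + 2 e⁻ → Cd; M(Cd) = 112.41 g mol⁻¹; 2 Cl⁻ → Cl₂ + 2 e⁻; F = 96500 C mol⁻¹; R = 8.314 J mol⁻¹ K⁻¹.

n(Cd) = 57.9 / 112.41 = 0.5151 mol, so n(e⁻) = 2 × 0.5151 = 1.030 mol.
The cells are in series, so the same 1.030 mol of electrons passes through the second cell.
2 Cl⁻ → Cl₂ + 2 e⁻ — 2 mol e⁻ per mol Cl₂, so n(Cl₂) = 1.030/2 = 0.5151 mol.
V = nRT/P = (0.5151 × 8.314 × 276) / (88.0 × 10³) = 0.0134 m³ = 13.4 L.

13.4 L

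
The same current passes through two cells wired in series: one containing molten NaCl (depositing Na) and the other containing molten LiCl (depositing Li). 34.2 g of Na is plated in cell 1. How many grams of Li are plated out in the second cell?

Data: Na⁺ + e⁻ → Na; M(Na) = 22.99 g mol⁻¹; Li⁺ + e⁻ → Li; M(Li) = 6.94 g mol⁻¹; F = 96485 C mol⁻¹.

10.3 g

n(Na) = 34.2 / 22.99 = 1.488 mol.
Since Na⁺ + e⁻ → Na, n(e⁻) passed = 1 × 1.488 = 1.488 mol.
Cells in series carry the same charge, so the same 1.488 mol of electrons passes through cell 2.
Li⁺ + e⁻ → Li, so n(Li) = 1.488 / 1 = 1.488 mol.
m(Li) = 1.488 × 6.94 = 10.3 g.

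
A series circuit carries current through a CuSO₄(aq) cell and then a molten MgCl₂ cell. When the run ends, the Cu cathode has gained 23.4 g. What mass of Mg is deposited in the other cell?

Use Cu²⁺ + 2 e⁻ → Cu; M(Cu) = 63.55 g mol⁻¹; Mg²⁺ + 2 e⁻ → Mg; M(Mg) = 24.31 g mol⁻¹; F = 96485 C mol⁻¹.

8.95 g

n(Cu) = 23.4 / 63.55 = 0.3682 mol.
Since Cu²⁺ + 2 e⁻ → Cu, n(e⁻) passed = 2 × 0.3682 = 0.7364 mol.
Cells in series carry the same charge, so the same 0.7364 mol of electrons passes through cell 2.
Mg²⁺ + 2 e⁻ → Mg, so n(Mg) = 0.7364 / 2 = 0.3682 mol.
m(Mg) = 0.3682 × 24.31 = 8.95 g.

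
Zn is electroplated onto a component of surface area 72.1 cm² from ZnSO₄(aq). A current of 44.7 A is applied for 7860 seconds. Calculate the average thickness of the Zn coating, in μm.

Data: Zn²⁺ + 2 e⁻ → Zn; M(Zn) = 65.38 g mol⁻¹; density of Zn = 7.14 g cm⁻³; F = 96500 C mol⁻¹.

2310 μm

Q = I·t = 44.70 × 7860.0 = 351300 C; n(e⁻) = 3.641 mol.
n(Zn) = n(e⁻)/2 = 1.820 mol, so m = 1.820 × 65.38 = 119.0 g.
Volume = m/ρ = 119.0 / 7.14 = 16.67 cm³.
Thickness = V/A = 16.67 / 72.1 = 0.231 cm = 2310 μm.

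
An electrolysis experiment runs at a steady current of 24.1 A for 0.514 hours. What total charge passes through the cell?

Q = I·t = 24.10 A × 1850.4 s = 44600 C.

44600 C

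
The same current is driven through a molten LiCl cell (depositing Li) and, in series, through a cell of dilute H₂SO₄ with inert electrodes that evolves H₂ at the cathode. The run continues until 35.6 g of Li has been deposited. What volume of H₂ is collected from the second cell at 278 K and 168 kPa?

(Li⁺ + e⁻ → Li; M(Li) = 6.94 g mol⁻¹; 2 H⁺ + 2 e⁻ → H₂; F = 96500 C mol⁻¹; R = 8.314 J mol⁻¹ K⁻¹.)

35.3 L

n(Li) = 35.6 / 6.94 = 5.130 mol, so n(e⁻) = 1 × 5.130 = 5.130 mol.
The cells are in series, so the same 5.130 mol of electrons passes through the second cell.
2 H⁺ + 2 e⁻ → H₂ — 2 mol e⁻ per mol H₂, so n(H₂) = 5.130/2 = 2.565 mol.
V = nRT/P = (2.565 × 8.314 × 278) / (168 × 10³) = 0.0353 m³ = 35.3 L.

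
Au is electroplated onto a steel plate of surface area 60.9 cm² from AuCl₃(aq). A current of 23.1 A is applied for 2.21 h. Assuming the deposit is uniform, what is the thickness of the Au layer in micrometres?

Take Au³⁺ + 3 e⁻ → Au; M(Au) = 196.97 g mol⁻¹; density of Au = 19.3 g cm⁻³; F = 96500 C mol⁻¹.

Q = I·t = 23.10 × 7956.0 = 183800 C; n(e⁻) = 1.904 mol.
n(Au) = n(e⁻)/3 = 0.6348 mol, so m = 0.6348 × 196.97 = 125.0 g.
Volume = m/ρ = 125.0 / 19.3 = 6.479 cm³.
Thickness = V/A = 6.479 / 60.9 = 0.106 cm = 1060 μm.

1060 μm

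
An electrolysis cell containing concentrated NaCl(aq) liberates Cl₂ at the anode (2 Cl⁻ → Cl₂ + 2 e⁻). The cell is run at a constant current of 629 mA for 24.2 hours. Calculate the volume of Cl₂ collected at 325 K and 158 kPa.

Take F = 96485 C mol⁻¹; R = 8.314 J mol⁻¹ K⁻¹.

4.86 L

Q = I·t = 0.6290 A × 87120 s = 54800 C.
n(e⁻) = Q/F = 54800 / 96485 = 0.5679 mol.
2 electrons are transferred per Cl₂ molecule, so n(Cl₂) = 0.5679 / 2 = 0.2840 mol.
V = nRT/P = (0.2840 × 8.314 × 325) / (158 × 10³ Pa) = 0.00486 m³ = 4.86 L.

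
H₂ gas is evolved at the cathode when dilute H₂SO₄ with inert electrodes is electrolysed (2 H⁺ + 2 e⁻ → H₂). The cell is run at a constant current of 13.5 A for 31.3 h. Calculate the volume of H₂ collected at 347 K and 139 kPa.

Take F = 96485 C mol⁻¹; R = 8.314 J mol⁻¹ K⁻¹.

164 L

Q = I·t = 13.50 A × 112680 s = 1521000 C.
n(e⁻) = Q/F = 1521000 / 96485 = 15.77 mol.
2 electrons are transferred per H₂ molecule, so n(H₂) = 15.77 / 2 = 7.883 mol.
V = nRT/P = (7.883 × 8.314 × 347) / (139 × 10³ Pa) = 0.164 m³ = 164 L.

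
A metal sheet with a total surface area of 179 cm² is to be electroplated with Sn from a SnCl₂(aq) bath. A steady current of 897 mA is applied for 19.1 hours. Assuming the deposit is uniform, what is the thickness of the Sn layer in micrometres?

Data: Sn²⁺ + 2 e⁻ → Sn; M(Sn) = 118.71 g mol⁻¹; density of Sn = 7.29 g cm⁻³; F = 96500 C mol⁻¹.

Q = I·t = 0.8970 × 68760 = 61680 C; n(e⁻) = 0.6391 mol.
n(Sn) = n(e⁻)/2 = 0.3196 mol, so m = 0.3196 × 118.71 = 37.94 g.
Volume = m/ρ = 37.94 / 7.29 = 5.204 cm³.
Thickness = V/A = 5.204 / 179 = 0.0291 cm = 291 μm.

291 μm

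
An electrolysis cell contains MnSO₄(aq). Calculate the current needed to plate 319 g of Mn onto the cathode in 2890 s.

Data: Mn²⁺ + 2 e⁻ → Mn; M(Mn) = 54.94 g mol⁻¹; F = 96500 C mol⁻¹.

388 A

n(Mn) = 319 / 54.94 = 5.806 mol.
n(e⁻) = 2 × 5.806 = 11.61 mol.
Q = n(e⁻)·F = 11.61 × 96500 = 1121000 C.
I = Q/t = 1121000 / 2890.0 s = 388 A.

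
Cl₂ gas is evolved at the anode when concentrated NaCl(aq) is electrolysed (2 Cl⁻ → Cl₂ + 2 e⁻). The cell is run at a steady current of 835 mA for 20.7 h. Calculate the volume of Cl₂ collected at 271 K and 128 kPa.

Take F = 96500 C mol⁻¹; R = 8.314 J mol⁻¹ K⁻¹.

Q = I·t = 0.8350 A × 74520 s = 62220 C.
n(e⁻) = Q/F = 62220 / 96500 = 0.6448 mol.
2 electrons are transferred per Cl₂ molecule, so n(Cl₂) = 0.6448 / 2 = 0.3224 mol.
V = nRT/P = (0.3224 × 8.314 × 271) / (128 × 10³ Pa) = 0.00568 m³ = 5.68 L.

5.68 L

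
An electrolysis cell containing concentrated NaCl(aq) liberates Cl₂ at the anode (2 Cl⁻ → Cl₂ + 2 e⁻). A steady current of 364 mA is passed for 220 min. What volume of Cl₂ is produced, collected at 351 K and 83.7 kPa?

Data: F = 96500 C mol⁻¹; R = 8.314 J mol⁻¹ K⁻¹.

0.868 L

Q = I·t = 0.3640 A × 13200 s = 4805 C.
n(e⁻) = Q/F = 4805 / 96500 = 0.04979 mol.
2 electrons are transferred per Cl₂ molecule, so n(Cl₂) = 0.04979 / 2 = 0.02490 mol.
V = nRT/P = (0.02490 × 8.314 × 351) / (83.7 × 10³ Pa) = 8.68 × 10⁻⁴ m³ = 0.868 L.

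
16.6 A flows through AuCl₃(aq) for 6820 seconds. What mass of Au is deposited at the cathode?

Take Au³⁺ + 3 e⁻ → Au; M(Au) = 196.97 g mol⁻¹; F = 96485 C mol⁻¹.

77.0 g

Q = I·t = 16.60 A × 6820.0 s = 113200 C.
n(e⁻) = Q/F = 113200 / 96485 = 1.173 mol.
Au³⁺ + 3 e⁻ → Au, so n(Au) = n(e⁻)/3 = 0.3911 mol.
m = n·M = 0.3911 × 196.97 = 77.0 g.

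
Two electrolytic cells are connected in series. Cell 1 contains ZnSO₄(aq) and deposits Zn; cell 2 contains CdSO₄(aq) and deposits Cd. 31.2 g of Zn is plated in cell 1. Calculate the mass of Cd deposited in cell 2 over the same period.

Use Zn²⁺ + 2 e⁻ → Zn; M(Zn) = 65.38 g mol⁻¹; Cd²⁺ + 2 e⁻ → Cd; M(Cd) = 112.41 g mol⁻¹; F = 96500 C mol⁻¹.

53.6 g

n(Zn) = 31.2 / 65.38 = 0.4772 mol.
Since Zn²⁺ + 2 e⁻ → Zn, n(e⁻) passed = 2 × 0.4772 = 0.9544 mol.
Cells in series carry the same charge, so the same 0.9544 mol of electrons passes through cell 2.
Cd²⁺ + 2 e⁻ → Cd, so n(Cd) = 0.9544 / 2 = 0.4772 mol.
m(Cd) = 0.4772 × 112.41 = 53.6 g.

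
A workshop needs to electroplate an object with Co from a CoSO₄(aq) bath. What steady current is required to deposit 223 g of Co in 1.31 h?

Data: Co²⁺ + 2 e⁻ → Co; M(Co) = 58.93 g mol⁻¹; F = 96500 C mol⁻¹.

155 A

n(Co) = 223 / 58.93 = 3.784 mol.
n(e⁻) = 2 × 3.784 = 7.568 mol.
Q = n(e⁻)·F = 7.568 × 96500 = 730300 C.
I = Q/t = 730300 / 4716.0 s = 155 A.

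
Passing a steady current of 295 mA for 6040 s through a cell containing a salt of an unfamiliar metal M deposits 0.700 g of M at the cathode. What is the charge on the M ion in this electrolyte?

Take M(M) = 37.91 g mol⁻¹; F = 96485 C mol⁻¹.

Q = I·t = 0.2950 A × 6040.0 s = 1782 C, so n(e⁻) = 1782/96485 = 0.01847 mol.
n(M) deposited = 0.700 / 37.91 = 0.01846 mol.
Electrons per atom = n(e⁻)/n(M) = 0.01847 / 0.01846 = 1.00 ≈ 1, so the ion is M⁺.

+1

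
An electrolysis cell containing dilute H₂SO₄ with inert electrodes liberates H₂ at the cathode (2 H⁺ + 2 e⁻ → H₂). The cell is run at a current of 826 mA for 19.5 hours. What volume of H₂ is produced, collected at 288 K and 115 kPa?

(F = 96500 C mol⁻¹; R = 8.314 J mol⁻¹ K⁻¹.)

Q = I·t = 0.8260 A × 70200 s = 57990 C.
n(e⁻) = Q/F = 57990 / 96500 = 0.6009 mol.
2 electrons are transferred per H₂ molecule, so n(H₂) = 0.6009 / 2 = 0.3004 mol.
V = nRT/P = (0.3004 × 8.314 × 288) / (115 × 10³ Pa) = 0.00626 m³ = 6.26 L.

6.26 L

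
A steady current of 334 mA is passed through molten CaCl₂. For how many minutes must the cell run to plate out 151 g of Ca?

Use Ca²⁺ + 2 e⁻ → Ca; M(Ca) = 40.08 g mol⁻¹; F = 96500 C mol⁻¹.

n(Ca) = m/M = 151 / 40.08 = 3.767 mol.
Each Ca atom requires 2 electrons, so n(e⁻) = 2 × 3.767 = 7.535 mol.
Q = n(e⁻)·F = 7.535 × 96500 = 727100 C.
t = Q/I = 727100 / 0.3340 A = 2177000 s = 36300 min.

36300 min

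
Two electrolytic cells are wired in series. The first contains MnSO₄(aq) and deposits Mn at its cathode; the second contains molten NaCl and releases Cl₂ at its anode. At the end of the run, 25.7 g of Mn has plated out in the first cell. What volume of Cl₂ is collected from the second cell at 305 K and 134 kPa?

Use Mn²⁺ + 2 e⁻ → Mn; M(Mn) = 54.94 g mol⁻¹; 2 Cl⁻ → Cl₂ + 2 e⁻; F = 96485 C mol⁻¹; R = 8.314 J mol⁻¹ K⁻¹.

n(Mn) = 25.7 / 54.94 = 0.4678 mol, so n(e⁻) = 2 × 0.4678 = 0.9356 mol.
The cells are in series, so the same 0.9356 mol of electrons passes through the second cell.
2 Cl⁻ → Cl₂ + 2 e⁻ — 2 mol e⁻ per mol Cl₂, so n(Cl₂) = 0.9356/2 = 0.4678 mol.
V = nRT/P = (0.4678 × 8.314 × 305) / (134 × 10³) = 0.00885 m³ = 8.85 L.

8.85 L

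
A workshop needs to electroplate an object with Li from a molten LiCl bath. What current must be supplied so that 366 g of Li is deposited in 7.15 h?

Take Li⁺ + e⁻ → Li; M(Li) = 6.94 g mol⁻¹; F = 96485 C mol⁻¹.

n(Li) = 366 / 6.94 = 52.74 mol.
n(e⁻) = 1 × 52.74 = 52.74 mol.
Q = n(e⁻)·F = 52.74 × 96485 = 5088000 C.
I = Q/t = 5088000 / 25740 s = 198 A.

198 A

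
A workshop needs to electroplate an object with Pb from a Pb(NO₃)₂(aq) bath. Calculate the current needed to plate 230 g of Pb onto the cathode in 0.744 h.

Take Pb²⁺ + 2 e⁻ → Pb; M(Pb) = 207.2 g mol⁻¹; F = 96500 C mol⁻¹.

80.0 A

n(Pb) = 230 / 207.2 = 1.110 mol.
n(e⁻) = 2 × 1.110 = 2.220 mol.
Q = n(e⁻)·F = 2.220 × 96500 = 214200 C.
I = Q/t = 214200 / 2678.4 s = 80.0 A.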